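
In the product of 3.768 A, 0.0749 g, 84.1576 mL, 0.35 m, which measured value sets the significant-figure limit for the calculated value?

3.768 A → 4 s.f.; 0.0749 g → 3 s.f.; 84.1576 mL → 6 s.f.; 0.35 m → 2 s.f.
The fewest is 2 significant figures, from 0.35 m.

0.35 m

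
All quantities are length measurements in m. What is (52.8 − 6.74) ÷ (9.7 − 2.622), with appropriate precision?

52.8 − 6.74 = 46.06, limited to 1 d.p. → 3 s.f.; 9.7 − 2.622 = 7.078, limited to 1 d.p. → 2 s.f.
Carrying full precision, 46.06 ÷ 7.078 = 6.50748799096…; keep min(3, 2) = 2 s.f.
Rounded to 2 significant figures: 6.5.

6.5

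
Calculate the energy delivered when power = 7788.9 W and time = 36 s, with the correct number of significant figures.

2.8 × 10⁵ J

energy delivered = 7788.9 W × 36 s = 280400.4 J.
7788.9 has 5 significant figures; 36 has 2.
Division/multiplication keeps the fewest: 2 significant figures.
Rounded: 2.8 × 10⁵ J.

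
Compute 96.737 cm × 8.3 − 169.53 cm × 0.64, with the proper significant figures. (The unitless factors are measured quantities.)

6.9 × 10^2 cm

96.737 × 8.3 = 802.9171 → 8.0 × 10^2 cm (2 s.f., last digit at the 10^1 place).
169.53 × 0.64 = 108.4992 → 1.1 × 10^2 cm (2 s.f., last digit at the 10^1 place).
Difference: 694.4179 cm; keep the coarser place, 10^1.
Result: 6.9 × 10^2 cm.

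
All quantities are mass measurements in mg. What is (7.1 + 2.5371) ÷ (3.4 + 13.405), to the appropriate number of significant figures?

0.57

7.1 + 2.5371 = 9.6371, limited to 1 d.p. → 2 s.f.; 3.4 + 13.405 = 16.805, limited to 1 d.p. → 3 s.f.
Carrying full precision, 9.6371 ÷ 16.805 = 0.573466230289…; keep min(2, 3) = 2 s.f.
Rounded to 2 significant figures: 0.57.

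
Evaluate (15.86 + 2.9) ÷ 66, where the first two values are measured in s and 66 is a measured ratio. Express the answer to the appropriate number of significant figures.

0.28 s

15.86 s + 2.9 s = 18.76 s; the sum is limited to 1 decimal place (3 s.f.).
Carrying full precision, 18.76 ÷ 66 = 0.284242424242… s; 66 has 2 s.f., so the result keeps min(3, 2) = 2 s.f.
Rounded to 2 significant figures: 0.28 s.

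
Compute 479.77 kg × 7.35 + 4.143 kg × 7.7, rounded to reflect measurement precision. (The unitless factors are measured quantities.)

479.77 × 7.35 = 3526.3095 → 3.53 × 10³ kg (3 s.f., last digit at the 10^1 place).
4.143 × 7.7 = 31.9011 → 32 kg (2 s.f., last digit at the 10^0 place).
Sum: 3558.2106 kg; keep the coarser place, 10^1.
Result: 3.56 × 10³ kg.

3.56 × 10³ kg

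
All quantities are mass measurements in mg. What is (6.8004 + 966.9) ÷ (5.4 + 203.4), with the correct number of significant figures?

6.8004 + 966.9 = 973.7004, limited to 1 d.p. → 4 s.f.; 5.4 + 203.4 = 208.8, limited to 1 d.p. → 4 s.f.
Carrying full precision, 973.7004 ÷ 208.8 = 4.66331609195…; keep min(4, 4) = 4 s.f.
Rounded to 4 significant figures: 4.663.

4.663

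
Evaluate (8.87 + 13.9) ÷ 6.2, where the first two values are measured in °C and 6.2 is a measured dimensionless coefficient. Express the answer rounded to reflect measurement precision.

8.87 °C + 13.9 °C = 22.77 °C; the sum is limited to 1 decimal place (3 s.f.).
Carrying full precision, 22.77 ÷ 6.2 = 3.67258064516… °C; 6.2 has 2 s.f., so the result keeps min(3, 2) = 2 s.f.
Rounded to 2 significant figures: 3.7 °C.

3.7 °C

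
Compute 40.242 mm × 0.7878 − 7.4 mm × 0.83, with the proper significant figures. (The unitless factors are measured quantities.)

40.242 × 0.7878 = 31.7026476 → 31.70 mm (4 s.f., last digit at the 10^-2 place).
7.4 × 0.83 = 6.142 → 6.1 mm (2 s.f., last digit at the 10^-1 place).
Difference: 25.5606476 mm; keep the coarser place, 10^-1.
Result: 25.6 mm.

25.6 mm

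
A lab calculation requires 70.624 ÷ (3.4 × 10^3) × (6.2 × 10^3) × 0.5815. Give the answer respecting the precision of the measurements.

75

70.624 ÷ (3.4 × 10^3) × (6.2 × 10^3) × 0.5815 = 74.8884432941…
Multiplication/division keeps the fewest significant figures: 70.624 → 5 s.f., 3.4 × 10^3 → 2 s.f., 6.2 × 10^3 → 2 s.f., 0.5815 → 4 s.f.; limit is 2.
Rounded to 2 significant figures: 75.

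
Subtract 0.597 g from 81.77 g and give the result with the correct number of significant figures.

81.17 g

81.77 g − 0.597 g = 81.173 g.
Addition/subtraction keeps the fewest decimal places: 81.77 → 2 decimal places, 0.597 → 3 decimal places; limit is 2.
Rounded to 2 decimal places: 81.17 g.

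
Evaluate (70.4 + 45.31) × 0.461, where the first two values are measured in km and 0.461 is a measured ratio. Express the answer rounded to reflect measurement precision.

53.3 km

70.4 km + 45.31 km = 115.71 km; the sum is limited to 1 decimal place (4 s.f.).
Carrying full precision, 115.71 × 0.461 = 53.34231 km; 0.461 has 3 s.f., so the result keeps min(4, 3) = 3 s.f.
Rounded to 3 significant figures: 53.3 km.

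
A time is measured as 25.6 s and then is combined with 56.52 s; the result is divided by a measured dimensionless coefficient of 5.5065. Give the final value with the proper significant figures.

25.6 s + 56.52 s = 82.12 s; the sum is limited to 1 decimal place (3 s.f.).
Carrying full precision, 82.12 ÷ 5.5065 = 14.9132843004… s; 5.5065 has 5 s.f., so the result keeps min(3, 5) = 3 s.f.
Rounded to 3 significant figures: 14.9 s.

14.9 s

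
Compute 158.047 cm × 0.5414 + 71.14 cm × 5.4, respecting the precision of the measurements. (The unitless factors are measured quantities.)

158.047 × 0.5414 = 85.5666458 → 85.57 cm (4 s.f., last digit at the 10^-2 place).
71.14 × 5.4 = 384.156 → 3.8 × 10² cm (2 s.f., last digit at the 10^1 place).
Sum: 469.7226458 cm; keep the coarser place, 10^1.
Result: 4.7 × 10² cm.

4.7 × 10² cm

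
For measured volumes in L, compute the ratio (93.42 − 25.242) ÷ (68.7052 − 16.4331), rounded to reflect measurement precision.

93.42 − 25.242 = 68.178, limited to 2 d.p. → 4 s.f.; 68.7052 − 16.4331 = 52.2721, limited to 4 d.p. → 6 s.f.
Carrying full precision, 68.178 ÷ 52.2721 = 1.30429043409…; keep min(4, 6) = 4 s.f.
Rounded to 4 significant figures: 1.304.

1.304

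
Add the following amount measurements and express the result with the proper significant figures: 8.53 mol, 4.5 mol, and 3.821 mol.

16.9 mol

8.53 mol + 4.5 mol + 3.821 mol = 16.851 mol.
Addition/subtraction keeps the fewest decimal places: 8.53 → 2 decimal places, 4.5 → 1 decimal place, 3.821 → 3 decimal places; limit is 1.
Rounded to 1 decimal place: 16.9 mol.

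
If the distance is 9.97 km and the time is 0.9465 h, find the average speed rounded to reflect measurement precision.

average speed = 9.97 km ÷ 0.9465 h = 10.5335446381… km/h.
9.97 has 3 significant figures; 0.9465 has 4.
Division/multiplication keeps the fewest: 3 significant figures.
Rounded: 10.5 km/h.

10.5 km/h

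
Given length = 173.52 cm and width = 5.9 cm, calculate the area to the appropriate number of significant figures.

area = 173.52 cm × 5.9 cm = 1023.768 cm².
173.52 has 5 significant figures; 5.9 has 2.
Division/multiplication keeps the fewest: 2 significant figures.
Rounded: 1.0 × 10^3 cm².

1.0 × 10^3 cm²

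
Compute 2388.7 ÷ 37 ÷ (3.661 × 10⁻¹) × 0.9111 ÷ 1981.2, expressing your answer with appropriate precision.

0.081

2388.7 ÷ 37 ÷ (3.661 × 10⁻¹) × 0.9111 ÷ 1981.2 = 0.0810957106519…
Multiplication/division keeps the fewest significant figures: 2388.7 → 5 s.f., 37 → 2 s.f., 3.661 × 10⁻¹ → 4 s.f., 0.9111 → 4 s.f., 1981.2 → 5 s.f.; limit is 2.
Rounded to 2 significant figures: 0.081.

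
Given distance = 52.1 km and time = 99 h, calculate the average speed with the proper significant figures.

average speed = 52.1 km ÷ 99 h = 0.526262626263… km/h.
52.1 has 3 significant figures; 99 has 2.
Division/multiplication keeps the fewest: 2 significant figures.
Rounded: 0.53 km/h.

0.53 km/h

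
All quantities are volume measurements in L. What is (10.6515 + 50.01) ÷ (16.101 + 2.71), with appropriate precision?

3.225

10.6515 + 50.01 = 60.6615, limited to 2 d.p. → 4 s.f.; 16.101 + 2.71 = 18.811, limited to 2 d.p. → 4 s.f.
Carrying full precision, 60.6615 ÷ 18.811 = 3.22478868747…; keep min(4, 4) = 4 s.f.
Rounded to 4 significant figures: 3.225.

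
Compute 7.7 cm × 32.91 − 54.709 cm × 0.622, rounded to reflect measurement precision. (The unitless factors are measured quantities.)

2.2 × 10² cm

7.7 × 32.91 = 253.407 → 2.5 × 10² cm (2 s.f., last digit at the 10^1 place).
54.709 × 0.622 = 34.028998 → 34.0 cm (3 s.f., last digit at the 10^-1 place).
Difference: 219.378002 cm; keep the coarser place, 10^1.
Result: 2.2 × 10² cm.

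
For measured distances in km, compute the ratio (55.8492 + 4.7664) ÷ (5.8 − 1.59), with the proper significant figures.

14

55.8492 + 4.7664 = 60.6156, limited to 4 d.p. → 6 s.f.; 5.8 − 1.59 = 4.21, limited to 1 d.p. → 2 s.f.
Carrying full precision, 60.6156 ÷ 4.21 = 14.3980047506…; keep min(6, 2) = 2 s.f.
Rounded to 2 significant figures: 14.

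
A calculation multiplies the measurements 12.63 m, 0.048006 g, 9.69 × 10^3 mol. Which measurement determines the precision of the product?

9.69 × 10^3 mol

12.63 m → 4 s.f.; 0.048006 g → 5 s.f.; 9.69 × 10^3 mol → 3 s.f.
The fewest is 3 significant figures, from 9.69 × 10^3 mol.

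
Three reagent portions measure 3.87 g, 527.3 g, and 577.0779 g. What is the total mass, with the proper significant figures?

1108.2 g

3.87 g + 527.3 g + 577.0779 g = 1108.2479 g.
Addition/subtraction keeps the fewest decimal places: 3.87 → 2 decimal places, 527.3 → 1 decimal place, 577.0779 → 4 decimal places; limit is 1.
Rounded to 1 decimal place: 1108.2 g.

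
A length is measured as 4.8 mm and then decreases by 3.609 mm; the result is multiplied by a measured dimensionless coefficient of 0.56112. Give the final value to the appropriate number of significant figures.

4.8 mm − 3.609 mm = 1.191 mm; the difference is limited to 1 decimal place (2 s.f.).
Carrying full precision, 1.191 × 0.56112 = 0.66829392 mm; 0.56112 has 5 s.f., so the result keeps min(2, 5) = 2 s.f.
Rounded to 2 significant figures: 6.7 × 10⁻¹ mm.

6.7 × 10⁻¹ mm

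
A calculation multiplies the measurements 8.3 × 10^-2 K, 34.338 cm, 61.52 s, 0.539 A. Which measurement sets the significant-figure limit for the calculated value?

8.3 × 10^-2 K

8.3 × 10^-2 K → 2 s.f.; 34.338 cm → 5 s.f.; 61.52 s → 4 s.f.; 0.539 A → 3 s.f.
The fewest is 2 significant figures, from 8.3 × 10^-2 K.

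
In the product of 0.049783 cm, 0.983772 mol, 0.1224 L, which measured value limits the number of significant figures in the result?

0.1224 L

0.049783 cm → 5 s.f.; 0.983772 mol → 6 s.f.; 0.1224 L → 4 s.f.
The fewest is 4 significant figures, from 0.1224 L.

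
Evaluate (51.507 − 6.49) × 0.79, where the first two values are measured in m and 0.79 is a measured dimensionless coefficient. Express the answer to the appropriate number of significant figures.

36 m

51.507 m − 6.49 m = 45.017 m; the difference is limited to 2 decimal places (4 s.f.).
Carrying full precision, 45.017 × 0.79 = 35.56343 m; 0.79 has 2 s.f., so the result keeps min(4, 2) = 2 s.f.
Rounded to 2 significant figures: 36 m.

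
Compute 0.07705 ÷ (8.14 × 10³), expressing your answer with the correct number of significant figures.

0.07705 ÷ (8.14 × 10³) = 0.0000094656019656…
Multiplication/division keeps the fewest significant figures: 0.07705 → 4 s.f., 8.14 × 10³ → 3 s.f.; limit is 3.
Rounded to 3 significant figures: 9.47 × 10⁻⁶.

9.47 × 10⁻⁶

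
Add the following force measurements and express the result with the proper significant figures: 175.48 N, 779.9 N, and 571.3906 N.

175.48 N + 779.9 N + 571.3906 N = 1526.7706 N.
Addition/subtraction keeps the fewest decimal places: 175.48 → 2 decimal places, 779.9 → 1 decimal place, 571.3906 → 4 decimal places; limit is 1.
Rounded to 1 decimal place: 1526.8 N.

1526.8 N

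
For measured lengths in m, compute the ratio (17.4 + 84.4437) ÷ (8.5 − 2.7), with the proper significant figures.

18

17.4 + 84.4437 = 101.8437, limited to 1 d.p. → 4 s.f.; 8.5 − 2.7 = 5.8, limited to 1 d.p. → 2 s.f.
Carrying full precision, 101.8437 ÷ 5.8 = 17.5592586207…; keep min(4, 2) = 2 s.f.
Rounded to 2 significant figures: 18.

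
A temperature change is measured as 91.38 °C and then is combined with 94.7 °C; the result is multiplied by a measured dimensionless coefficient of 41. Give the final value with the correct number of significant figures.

7.6 × 10^3 °C

91.38 °C + 94.7 °C = 186.08 °C; the sum is limited to 1 decimal place (4 s.f.).
Carrying full precision, 186.08 × 41 = 7629.28 °C; 41 has 2 s.f., so the result keeps min(4, 2) = 2 s.f.
Rounded to 2 significant figures: 7.6 × 10^3 °C.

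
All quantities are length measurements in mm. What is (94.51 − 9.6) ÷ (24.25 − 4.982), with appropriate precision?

94.51 − 9.6 = 84.91, limited to 1 d.p. → 3 s.f.; 24.25 − 4.982 = 19.268, limited to 2 d.p. → 4 s.f.
Carrying full precision, 84.91 ÷ 19.268 = 4.40678845755…; keep min(3, 4) = 3 s.f.
Rounded to 3 significant figures: 4.41.

4.41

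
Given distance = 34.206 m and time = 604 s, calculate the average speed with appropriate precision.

average speed = 34.206 m ÷ 604 s = 0.0566324503311… m/s.
34.206 has 5 significant figures; 604 has 3.
Division/multiplication keeps the fewest: 3 significant figures.
Rounded: 0.0566 m/s.

0.0566 m/s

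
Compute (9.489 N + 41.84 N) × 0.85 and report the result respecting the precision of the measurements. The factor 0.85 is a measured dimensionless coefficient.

9.489 N + 41.84 N = 51.329 N; the sum is limited to 2 decimal places (4 s.f.).
Carrying full precision, 51.329 × 0.85 = 43.62965 N; 0.85 has 2 s.f., so the result keeps min(4, 2) = 2 s.f.
Rounded to 2 significant figures: 44 N.

44 N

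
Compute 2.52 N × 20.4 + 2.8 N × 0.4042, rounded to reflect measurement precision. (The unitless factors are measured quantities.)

2.52 × 20.4 = 51.408 → 51.4 N (3 s.f., last digit at the 10^-1 place).
2.8 × 0.4042 = 1.13176 → 1.1 N (2 s.f., last digit at the 10^-1 place).
Sum: 52.53976 N; keep the coarser place, 10^-1.
Result: 52.5 N.

52.5 N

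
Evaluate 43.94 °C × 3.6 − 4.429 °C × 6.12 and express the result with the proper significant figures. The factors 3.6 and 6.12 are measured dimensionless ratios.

1.3 × 10^2 °C

43.94 × 3.6 = 158.184 → 1.6 × 10^2 °C (2 s.f., last digit at the 10^1 place).
4.429 × 6.12 = 27.10548 → 27.1 °C (3 s.f., last digit at the 10^-1 place).
Difference: 131.07852 °C; keep the coarser place, 10^1.
Result: 1.3 × 10^2 °C.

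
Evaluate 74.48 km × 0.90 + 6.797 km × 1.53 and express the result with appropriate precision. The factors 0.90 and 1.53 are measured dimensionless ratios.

74.48 × 0.90 = 67.032 → 67 km (2 s.f., last digit at the 10^0 place).
6.797 × 1.53 = 10.39941 → 10.4 km (3 s.f., last digit at the 10^-1 place).
Sum: 77.43141 km; keep the coarser place, 10^0.
Result: 77 km.

77 km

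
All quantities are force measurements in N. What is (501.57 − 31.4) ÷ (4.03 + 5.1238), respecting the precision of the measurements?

51.4

501.57 − 31.4 = 470.17, limited to 1 d.p. → 4 s.f.; 4.03 + 5.1238 = 9.1538, limited to 2 d.p. → 3 s.f.
Carrying full precision, 470.17 ÷ 9.1538 = 51.3633682187…; keep min(4, 3) = 3 s.f.
Rounded to 3 significant figures: 51.4.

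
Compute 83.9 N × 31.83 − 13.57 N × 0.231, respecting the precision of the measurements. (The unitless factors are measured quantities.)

83.9 × 31.83 = 2670.537 → 2.67 × 10³ N (3 s.f., last digit at the 10^1 place).
13.57 × 0.231 = 3.13467 → 3.13 N (3 s.f., last digit at the 10^-2 place).
Difference: 2667.40233 N; keep the coarser place, 10^1.
Result: 2.67 × 10³ N.

2.67 × 10³ N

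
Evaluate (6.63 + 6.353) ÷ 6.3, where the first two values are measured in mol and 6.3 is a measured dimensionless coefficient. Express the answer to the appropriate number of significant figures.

2.1 mol

6.63 mol + 6.353 mol = 12.983 mol; the sum is limited to 2 decimal places (4 s.f.).
Carrying full precision, 12.983 ÷ 6.3 = 2.06079365079… mol; 6.3 has 2 s.f., so the result keeps min(4, 2) = 2 s.f.
Rounded to 2 significant figures: 2.1 mol.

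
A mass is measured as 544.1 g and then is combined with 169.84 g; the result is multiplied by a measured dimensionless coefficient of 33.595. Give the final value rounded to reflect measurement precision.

544.1 g + 169.84 g = 713.94 g; the sum is limited to 1 decimal place (4 s.f.).
Carrying full precision, 713.94 × 33.595 = 23984.8143 g; 33.595 has 5 s.f., so the result keeps min(4, 5) = 4 s.f.
Rounded to 4 significant figures: 2.398 × 10⁴ g.

2.398 × 10⁴ g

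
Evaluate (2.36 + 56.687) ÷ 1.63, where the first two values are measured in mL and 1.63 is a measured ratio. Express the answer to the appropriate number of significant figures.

2.36 mL + 56.687 mL = 59.047 mL; the sum is limited to 2 decimal places (4 s.f.).
Carrying full precision, 59.047 ÷ 1.63 = 36.2251533742… mL; 1.63 has 3 s.f., so the result keeps min(4, 3) = 3 s.f.
Rounded to 3 significant figures: 36.2 mL.

36.2 mL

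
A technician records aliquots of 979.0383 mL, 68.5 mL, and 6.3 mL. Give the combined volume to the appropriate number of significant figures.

979.0383 mL + 68.5 mL + 6.3 mL = 1053.8383 mL.
Addition/subtraction keeps the fewest decimal places: 979.0383 → 4 decimal places, 68.5 → 1 decimal place, 6.3 → 1 decimal place; limit is 1.
Rounded to 1 decimal place: 1053.8 mL.

1053.8 mL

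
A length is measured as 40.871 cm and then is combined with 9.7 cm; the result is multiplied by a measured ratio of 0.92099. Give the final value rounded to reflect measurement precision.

46.6 cm

40.871 cm + 9.7 cm = 50.571 cm; the sum is limited to 1 decimal place (3 s.f.).
Carrying full precision, 50.571 × 0.92099 = 46.57538529 cm; 0.92099 has 5 s.f., so the result keeps min(3, 5) = 3 s.f.
Rounded to 3 significant figures: 46.6 cm.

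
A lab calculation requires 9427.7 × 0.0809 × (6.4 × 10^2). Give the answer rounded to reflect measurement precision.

4.9 × 10^5

9427.7 × 0.0809 × (6.4 × 10^2) = 488128.5952
Multiplication/division keeps the fewest significant figures: 9427.7 → 5 s.f., 0.0809 → 3 s.f., 6.4 × 10^2 → 2 s.f.; limit is 2.
Rounded to 2 significant figures: 4.9 × 10^5.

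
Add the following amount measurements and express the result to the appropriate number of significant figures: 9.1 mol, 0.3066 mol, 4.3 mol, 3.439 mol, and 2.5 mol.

9.1 mol + 0.3066 mol + 4.3 mol + 3.439 mol + 2.5 mol = 19.6456 mol.
Addition/subtraction keeps the fewest decimal places: 9.1 → 1 decimal place, 0.3066 → 4 decimal places, 4.3 → 1 decimal place, 3.439 → 3 decimal places, 2.5 → 1 decimal place; limit is 1.
Rounded to 1 decimal place: 19.6 mol.

19.6 mol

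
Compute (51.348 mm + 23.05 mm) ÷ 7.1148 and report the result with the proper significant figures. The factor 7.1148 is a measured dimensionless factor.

51.348 mm + 23.05 mm = 74.398 mm; the sum is limited to 2 decimal places (4 s.f.).
Carrying full precision, 74.398 ÷ 7.1148 = 10.456794288… mm; 7.1148 has 5 s.f., so the result keeps min(4, 5) = 4 s.f.
Rounded to 4 significant figures: 10.46 mm.

10.46 mm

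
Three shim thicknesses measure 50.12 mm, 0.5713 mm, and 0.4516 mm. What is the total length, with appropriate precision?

51.14 mm

50.12 mm + 0.5713 mm + 0.4516 mm = 51.1429 mm.
Addition/subtraction keeps the fewest decimal places: 50.12 → 2 decimal places, 0.5713 → 4 decimal places, 0.4516 → 4 decimal places; limit is 2.
Rounded to 2 decimal places: 51.14 mm.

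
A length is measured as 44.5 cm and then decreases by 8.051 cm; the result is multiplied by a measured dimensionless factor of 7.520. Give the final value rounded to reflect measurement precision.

274 cm

44.5 cm − 8.051 cm = 36.449 cm; the difference is limited to 1 decimal place (3 s.f.).
Carrying full precision, 36.449 × 7.520 = 274.09648 cm; 7.520 has 4 s.f., so the result keeps min(3, 4) = 3 s.f.
Rounded to 3 significant figures: 274 cm.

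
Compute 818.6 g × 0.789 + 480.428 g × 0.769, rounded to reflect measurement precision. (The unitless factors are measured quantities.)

1015 g

818.6 × 0.789 = 645.8754 → 6.46 × 10² g (3 s.f., last digit at the 10^0 place).
480.428 × 0.769 = 369.449132 → 369 g (3 s.f., last digit at the 10^0 place).
Sum: 1015.324532 g; keep the coarser place, 10^0.
Result: 1015 g.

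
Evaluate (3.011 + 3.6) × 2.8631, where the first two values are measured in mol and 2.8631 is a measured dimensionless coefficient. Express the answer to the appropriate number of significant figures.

19 mol

3.011 mol + 3.6 mol = 6.611 mol; the sum is limited to 1 decimal place (2 s.f.).
Carrying full precision, 6.611 × 2.8631 = 18.9279541 mol; 2.8631 has 5 s.f., so the result keeps min(2, 5) = 2 s.f.
Rounded to 2 significant figures: 19 mol.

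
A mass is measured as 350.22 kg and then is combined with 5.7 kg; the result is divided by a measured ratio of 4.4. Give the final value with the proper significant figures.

350.22 kg + 5.7 kg = 355.92 kg; the sum is limited to 1 decimal place (4 s.f.).
Carrying full precision, 355.92 ÷ 4.4 = 80.8909090909… kg; 4.4 has 2 s.f., so the result keeps min(4, 2) = 2 s.f.
Rounded to 2 significant figures: 81 kg.

81 kg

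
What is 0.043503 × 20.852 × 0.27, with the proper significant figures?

0.043503 × 20.852 × 0.27 = 0.24492363012
Multiplication/division keeps the fewest significant figures: 0.043503 → 5 s.f., 20.852 → 5 s.f., 0.27 → 2 s.f.; limit is 2.
Rounded to 2 significant figures: 0.24.

0.24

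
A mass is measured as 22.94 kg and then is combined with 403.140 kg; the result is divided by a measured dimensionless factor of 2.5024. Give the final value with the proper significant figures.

22.94 kg + 403.140 kg = 426.080 kg; the sum is limited to 2 decimal places (5 s.f.).
Carrying full precision, 426.080 ÷ 2.5024 = 170.268542199… kg; 2.5024 has 5 s.f., so the result keeps min(5, 5) = 5 s.f.
Rounded to 5 significant figures: 170.27 kg.

170.27 kg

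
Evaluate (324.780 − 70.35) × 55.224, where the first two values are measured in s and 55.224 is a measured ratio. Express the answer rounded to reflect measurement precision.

14051 s

324.780 s − 70.35 s = 254.430 s; the difference is limited to 2 decimal places (5 s.f.).
Carrying full precision, 254.430 × 55.224 = 14050.64232 s; 55.224 has 5 s.f., so the result keeps min(5, 5) = 5 s.f.
Rounded to 5 significant figures: 14051 s.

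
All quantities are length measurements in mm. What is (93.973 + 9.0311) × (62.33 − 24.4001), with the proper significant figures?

3907 mm²

93.973 + 9.0311 = 103.0041, limited to 3 d.p. → 6 s.f.; 62.33 − 24.4001 = 37.9299, limited to 2 d.p. → 4 s.f.
Carrying full precision, 103.0041 × 37.9299 = 3906.93521259; keep min(6, 4) = 4 s.f.
Rounded to 4 significant figures: 3907 mm².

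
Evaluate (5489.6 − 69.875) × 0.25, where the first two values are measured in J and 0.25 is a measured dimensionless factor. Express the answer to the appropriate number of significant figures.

5489.6 J − 69.875 J = 5419.725 J; the difference is limited to 1 decimal place (5 s.f.).
Carrying full precision, 5419.725 × 0.25 = 1354.93125 J; 0.25 has 2 s.f., so the result keeps min(5, 2) = 2 s.f.
Rounded to 2 significant figures: 1.4 × 10^3 J.

1.4 × 10^3 J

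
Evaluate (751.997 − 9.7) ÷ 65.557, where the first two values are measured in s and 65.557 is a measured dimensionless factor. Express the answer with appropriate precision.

751.997 s − 9.7 s = 742.297 s; the difference is limited to 1 decimal place (4 s.f.).
Carrying full precision, 742.297 ÷ 65.557 = 11.3229250881… s; 65.557 has 5 s.f., so the result keeps min(4, 5) = 4 s.f.
Rounded to 4 significant figures: 11.32 s.

11.32 s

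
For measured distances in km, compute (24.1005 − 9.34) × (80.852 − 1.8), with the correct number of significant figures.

1.17 × 10^3 km²

24.1005 − 9.34 = 14.7605, limited to 2 d.p. → 4 s.f.; 80.852 − 1.8 = 79.052, limited to 1 d.p. → 3 s.f.
Carrying full precision, 14.7605 × 79.052 = 1166.847046; keep min(4, 3) = 3 s.f.
Rounded to 3 significant figures: 1.17 × 10^3 km².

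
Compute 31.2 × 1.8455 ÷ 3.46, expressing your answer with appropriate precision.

16.6

31.2 × 1.8455 ÷ 3.46 = 16.6415028902…
Multiplication/division keeps the fewest significant figures: 31.2 → 3 s.f., 1.8455 → 5 s.f., 3.46 → 3 s.f.; limit is 3.
Rounded to 3 significant figures: 16.6.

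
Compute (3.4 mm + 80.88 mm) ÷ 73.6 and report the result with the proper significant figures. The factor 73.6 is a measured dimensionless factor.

1.15 mm

3.4 mm + 80.88 mm = 84.28 mm; the sum is limited to 1 decimal place (3 s.f.).
Carrying full precision, 84.28 ÷ 73.6 = 1.14510869565… mm; 73.6 has 3 s.f., so the result keeps min(3, 3) = 3 s.f.
Rounded to 3 significant figures: 1.15 mm.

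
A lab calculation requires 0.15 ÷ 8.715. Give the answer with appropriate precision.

1.7 × 10^-2

0.15 ÷ 8.715 = 0.0172117039587…
Multiplication/division keeps the fewest significant figures: 0.15 → 2 s.f., 8.715 → 4 s.f.; limit is 2.
Rounded to 2 significant figures: 1.7 × 10^-2.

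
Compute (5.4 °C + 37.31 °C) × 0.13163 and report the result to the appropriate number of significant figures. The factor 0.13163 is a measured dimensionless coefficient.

5.4 °C + 37.31 °C = 42.71 °C; the sum is limited to 1 decimal place (3 s.f.).
Carrying full precision, 42.71 × 0.13163 = 5.6219173 °C; 0.13163 has 5 s.f., so the result keeps min(3, 5) = 3 s.f.
Rounded to 3 significant figures: 5.62 °C.

5.62 °C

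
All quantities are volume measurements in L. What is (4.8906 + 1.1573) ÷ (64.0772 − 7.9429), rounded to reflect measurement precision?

4.8906 + 1.1573 = 6.0479, limited to 4 d.p. → 5 s.f.; 64.0772 − 7.9429 = 56.1343, limited to 4 d.p. → 6 s.f.
Carrying full precision, 6.0479 ÷ 56.1343 = 0.107739831084…; keep min(5, 6) = 5 s.f.
Rounded to 5 significant figures: 0.10774.

0.10774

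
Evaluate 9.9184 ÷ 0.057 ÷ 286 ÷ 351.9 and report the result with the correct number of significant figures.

0.0017

9.9184 ÷ 0.057 ÷ 286 ÷ 351.9 = 0.001728946136…
Multiplication/division keeps the fewest significant figures: 9.9184 → 5 s.f., 0.057 → 2 s.f., 286 → 3 s.f., 351.9 → 4 s.f.; limit is 2.
Rounded to 2 significant figures: 0.0017.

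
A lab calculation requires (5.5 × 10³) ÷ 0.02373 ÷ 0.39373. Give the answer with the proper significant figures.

(5.5 × 10³) ÷ 0.02373 ÷ 0.39373 = 588662.600207…
Multiplication/division keeps the fewest significant figures: 5.5 × 10³ → 2 s.f., 0.02373 → 4 s.f., 0.39373 → 5 s.f.; limit is 2.
Rounded to 2 significant figures: 5.9 × 10⁵.

5.9 × 10⁵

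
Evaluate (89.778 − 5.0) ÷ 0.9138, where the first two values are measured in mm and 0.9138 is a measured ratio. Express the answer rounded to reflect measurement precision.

92.8 mm

89.778 mm − 5.0 mm = 84.778 mm; the difference is limited to 1 decimal place (3 s.f.).
Carrying full precision, 84.778 ÷ 0.9138 = 92.7752243379… mm; 0.9138 has 4 s.f., so the result keeps min(3, 4) = 3 s.f.
Rounded to 3 significant figures: 92.8 mm.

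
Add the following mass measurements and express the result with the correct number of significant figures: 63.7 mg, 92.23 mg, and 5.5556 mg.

1.615 × 10^2 mg

63.7 mg + 92.23 mg + 5.5556 mg = 161.4856 mg.
Addition/subtraction keeps the fewest decimal places: 63.7 → 1 decimal place, 92.23 → 2 decimal places, 5.5556 → 4 decimal places; limit is 1.
Rounded to 1 decimal place: 1.615 × 10^2 mg.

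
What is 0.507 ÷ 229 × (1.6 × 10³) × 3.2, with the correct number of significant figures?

11

0.507 ÷ 229 × (1.6 × 10³) × 3.2 = 11.3355458515…
Multiplication/division keeps the fewest significant figures: 0.507 → 3 s.f., 229 → 3 s.f., 1.6 × 10³ → 2 s.f., 3.2 → 2 s.f.; limit is 2.
Rounded to 2 significant figures: 11.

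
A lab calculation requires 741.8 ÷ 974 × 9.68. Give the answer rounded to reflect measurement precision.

7.37

741.8 ÷ 974 × 9.68 = 7.37230390144…
Multiplication/division keeps the fewest significant figures: 741.8 → 4 s.f., 974 → 3 s.f., 9.68 → 3 s.f.; limit is 3.
Rounded to 3 significant figures: 7.37.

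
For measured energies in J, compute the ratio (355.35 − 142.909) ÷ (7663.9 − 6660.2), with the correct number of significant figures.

0.21166

355.35 − 142.909 = 212.441, limited to 2 d.p. → 5 s.f.; 7663.9 − 6660.2 = 1003.7, limited to 1 d.p. → 5 s.f.
Carrying full precision, 212.441 ÷ 1003.7 = 0.211657865896…; keep min(5, 5) = 5 s.f.
Rounded to 5 significant figures: 0.21166.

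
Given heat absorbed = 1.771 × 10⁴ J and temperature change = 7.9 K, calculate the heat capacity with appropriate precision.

2.2 × 10³ J/K

heat capacity = 1.771 × 10⁴ J ÷ 7.9 K = 2241.7721519… J/K.
1.771 × 10⁴ has 4 significant figures; 7.9 has 2.
Division/multiplication keeps the fewest: 2 significant figures.
Rounded: 2.2 × 10³ J/K.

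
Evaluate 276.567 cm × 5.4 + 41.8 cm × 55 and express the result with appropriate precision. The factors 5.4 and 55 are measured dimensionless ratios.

276.567 × 5.4 = 1493.4618 → 1.5 × 10^3 cm (2 s.f., last digit at the 10^2 place).
41.8 × 55 = 2299 → 2.3 × 10^3 cm (2 s.f., last digit at the 10^2 place).
Sum: 3792.4618 cm; keep the coarser place, 10^2.
Result: 3.8 × 10^3 cm.

3.8 × 10^3 cm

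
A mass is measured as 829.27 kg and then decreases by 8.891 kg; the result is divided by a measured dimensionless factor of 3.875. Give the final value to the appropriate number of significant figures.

211.7 kg

829.27 kg − 8.891 kg = 820.379 kg; the difference is limited to 2 decimal places (5 s.f.).
Carrying full precision, 820.379 ÷ 3.875 = 211.710709677… kg; 3.875 has 4 s.f., so the result keeps min(5, 4) = 4 s.f.
Rounded to 4 significant figures: 211.7 kg.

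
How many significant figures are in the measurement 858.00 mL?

858.00: trailing zeros after a decimal point are significant.

5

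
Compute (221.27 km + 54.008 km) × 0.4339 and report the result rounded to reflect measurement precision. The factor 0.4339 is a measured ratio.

221.27 km + 54.008 km = 275.278 km; the sum is limited to 2 decimal places (5 s.f.).
Carrying full precision, 275.278 × 0.4339 = 119.4431242 km; 0.4339 has 4 s.f., so the result keeps min(5, 4) = 4 s.f.
Rounded to 4 significant figures: 119.4 km.

119.4 km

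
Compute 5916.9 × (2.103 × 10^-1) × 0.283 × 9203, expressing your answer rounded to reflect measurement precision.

3.24 × 10^6

5916.9 × (2.103 × 10^-1) × 0.283 × 9203 = 3240778.57979…
Multiplication/division keeps the fewest significant figures: 5916.9 → 5 s.f., 2.103 × 10^-1 → 4 s.f., 0.283 → 3 s.f., 9203 → 4 s.f.; limit is 3.
Rounded to 3 significant figures: 3.24 × 10^6.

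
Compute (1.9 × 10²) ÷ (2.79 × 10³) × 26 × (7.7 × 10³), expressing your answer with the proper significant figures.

(1.9 × 10²) ÷ (2.79 × 10³) × 26 × (7.7 × 10³) = 13633.6917563…
Multiplication/division keeps the fewest significant figures: 1.9 × 10² → 2 s.f., 2.79 × 10³ → 3 s.f., 26 → 2 s.f., 7.7 × 10³ → 2 s.f.; limit is 2.
Rounded to 2 significant figures: 1.4 × 10⁴.

1.4 × 10⁴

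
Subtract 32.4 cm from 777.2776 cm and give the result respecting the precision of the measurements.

7.449 × 10^2 cm

777.2776 cm − 32.4 cm = 744.8776 cm.
Addition/subtraction keeps the fewest decimal places: 777.2776 → 4 decimal places, 32.4 → 1 decimal place; limit is 1.
Rounded to 1 decimal place: 7.449 × 10^2 cm.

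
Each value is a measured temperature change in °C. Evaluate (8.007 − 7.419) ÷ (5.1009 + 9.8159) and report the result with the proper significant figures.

8.007 − 7.419 = 0.588, limited to 3 d.p. → 3 s.f.; 5.1009 + 9.8159 = 14.9168, limited to 4 d.p. → 6 s.f.
Carrying full precision, 0.588 ÷ 14.9168 = 0.039418642068…; keep min(3, 6) = 3 s.f.
Rounded to 3 significant figures: 0.0394.

0.0394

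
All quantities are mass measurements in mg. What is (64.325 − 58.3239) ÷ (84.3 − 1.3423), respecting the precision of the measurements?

64.325 − 58.3239 = 6.0011, limited to 3 d.p. → 4 s.f.; 84.3 − 1.3423 = 82.9577, limited to 1 d.p. → 3 s.f.
Carrying full precision, 6.0011 ÷ 82.9577 = 0.0723392765229…; keep min(4, 3) = 3 s.f.
Rounded to 3 significant figures: 0.0723.

0.0723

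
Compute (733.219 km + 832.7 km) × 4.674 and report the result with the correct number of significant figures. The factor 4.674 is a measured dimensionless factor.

7319 km

733.219 km + 832.7 km = 1565.919 km; the sum is limited to 1 decimal place (5 s.f.).
Carrying full precision, 1565.919 × 4.674 = 7319.105406 km; 4.674 has 4 s.f., so the result keeps min(5, 4) = 4 s.f.
Rounded to 4 significant figures: 7319 km.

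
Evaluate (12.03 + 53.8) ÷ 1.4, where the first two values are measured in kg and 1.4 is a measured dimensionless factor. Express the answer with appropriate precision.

12.03 kg + 53.8 kg = 65.83 kg; the sum is limited to 1 decimal place (3 s.f.).
Carrying full precision, 65.83 ÷ 1.4 = 47.0214285714… kg; 1.4 has 2 s.f., so the result keeps min(3, 2) = 2 s.f.
Rounded to 2 significant figures: 47 kg.

47 kg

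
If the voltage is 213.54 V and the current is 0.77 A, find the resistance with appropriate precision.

2.8 × 10^2 Ω

resistance = 213.54 V ÷ 0.77 A = 277.324675325… Ω.
213.54 has 5 significant figures; 0.77 has 2.
Division/multiplication keeps the fewest: 2 significant figures.
Rounded: 2.8 × 10^2 Ω.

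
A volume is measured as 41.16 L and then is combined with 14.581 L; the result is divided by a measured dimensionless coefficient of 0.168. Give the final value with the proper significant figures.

41.16 L + 14.581 L = 55.741 L; the sum is limited to 2 decimal places (4 s.f.).
Carrying full precision, 55.741 ÷ 0.168 = 331.791666667… L; 0.168 has 3 s.f., so the result keeps min(4, 3) = 3 s.f.
Rounded to 3 significant figures: 3.32 × 10² L.

3.32 × 10² L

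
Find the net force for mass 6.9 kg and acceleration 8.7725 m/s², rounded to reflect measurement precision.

net force = 6.9 kg × 8.7725 m/s² = 60.53025 N.
6.9 has 2 significant figures; 8.7725 has 5.
Division/multiplication keeps the fewest: 2 significant figures.
Rounded: 61 N.

61 N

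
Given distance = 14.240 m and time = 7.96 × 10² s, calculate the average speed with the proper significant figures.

0.0179 m/s

average speed = 14.240 m ÷ 7.96 × 10² s = 0.0178894472362… m/s.
14.240 has 5 significant figures; 7.96 × 10² has 3.
Division/multiplication keeps the fewest: 3 significant figures.
Rounded: 0.0179 m/s.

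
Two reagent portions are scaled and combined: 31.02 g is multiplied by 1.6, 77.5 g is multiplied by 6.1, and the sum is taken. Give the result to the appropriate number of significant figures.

5.2 × 10^2 g

31.02 × 1.6 = 49.632 → 5.0 × 10^1 g (2 s.f., last digit at the 10^0 place).
77.5 × 6.1 = 472.75 → 4.7 × 10^2 g (2 s.f., last digit at the 10^1 place).
Sum: 522.382 g; keep the coarser place, 10^1.
Result: 5.2 × 10^2 g.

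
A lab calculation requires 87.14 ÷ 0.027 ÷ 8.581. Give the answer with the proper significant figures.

87.14 ÷ 0.027 ÷ 8.581 = 376.110873722…
Multiplication/division keeps the fewest significant figures: 87.14 → 4 s.f., 0.027 → 2 s.f., 8.581 → 4 s.f.; limit is 2.
Rounded to 2 significant figures: 3.8 × 10^2.

3.8 × 10^2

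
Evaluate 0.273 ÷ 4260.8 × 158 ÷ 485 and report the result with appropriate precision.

2.09 × 10⁻⁵

0.273 ÷ 4260.8 × 158 ÷ 485 = 0.0000208730948353…
Multiplication/division keeps the fewest significant figures: 0.273 → 3 s.f., 4260.8 → 5 s.f., 158 → 3 s.f., 485 → 3 s.f.; limit is 3.
Rounded to 3 significant figures: 2.09 × 10⁻⁵.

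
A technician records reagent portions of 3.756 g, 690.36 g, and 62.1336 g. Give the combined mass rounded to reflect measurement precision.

756.25 g

3.756 g + 690.36 g + 62.1336 g = 756.2496 g.
Addition/subtraction keeps the fewest decimal places: 3.756 → 3 decimal places, 690.36 → 2 decimal places, 62.1336 → 4 decimal places; limit is 2.
Rounded to 2 decimal places: 756.25 g.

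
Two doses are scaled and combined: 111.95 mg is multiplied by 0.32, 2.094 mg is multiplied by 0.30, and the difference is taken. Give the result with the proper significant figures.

35 mg

111.95 × 0.32 = 35.824 → 36 mg (2 s.f., last digit at the 10^0 place).
2.094 × 0.30 = 0.6282 → 0.63 mg (2 s.f., last digit at the 10^-2 place).
Difference: 35.1958 mg; keep the coarser place, 10^0.
Result: 35 mg.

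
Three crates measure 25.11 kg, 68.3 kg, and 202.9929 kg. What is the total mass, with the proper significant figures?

2.964 × 10^2 kg

25.11 kg + 68.3 kg + 202.9929 kg = 296.4029 kg.
Addition/subtraction keeps the fewest decimal places: 25.11 → 2 decimal places, 68.3 → 1 decimal place, 202.9929 → 4 decimal places; limit is 1.
Rounded to 1 decimal place: 2.964 × 10^2 kg.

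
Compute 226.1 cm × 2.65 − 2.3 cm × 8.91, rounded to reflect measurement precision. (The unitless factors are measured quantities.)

579 cm

226.1 × 2.65 = 599.165 → 599 cm (3 s.f., last digit at the 10^0 place).
2.3 × 8.91 = 20.493 → 20. cm (2 s.f., last digit at the 10^0 place).
Difference: 578.672 cm; keep the coarser place, 10^0.
Result: 579 cm.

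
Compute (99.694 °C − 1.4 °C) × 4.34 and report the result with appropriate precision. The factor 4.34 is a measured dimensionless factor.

99.694 °C − 1.4 °C = 98.294 °C; the difference is limited to 1 decimal place (3 s.f.).
Carrying full precision, 98.294 × 4.34 = 426.59596 °C; 4.34 has 3 s.f., so the result keeps min(3, 3) = 3 s.f.
Rounded to 3 significant figures: 427 °C.

427 °C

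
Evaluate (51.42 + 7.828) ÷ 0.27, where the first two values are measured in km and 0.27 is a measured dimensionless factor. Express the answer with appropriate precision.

51.42 km + 7.828 km = 59.248 km; the sum is limited to 2 decimal places (4 s.f.).
Carrying full precision, 59.248 ÷ 0.27 = 219.437037037… km; 0.27 has 2 s.f., so the result keeps min(4, 2) = 2 s.f.
Rounded to 2 significant figures: 2.2 × 10² km.

2.2 × 10² km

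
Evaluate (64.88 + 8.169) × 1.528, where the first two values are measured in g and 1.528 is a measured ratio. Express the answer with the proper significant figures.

64.88 g + 8.169 g = 73.049 g; the sum is limited to 2 decimal places (4 s.f.).
Carrying full precision, 73.049 × 1.528 = 111.618872 g; 1.528 has 4 s.f., so the result keeps min(4, 4) = 4 s.f.
Rounded to 4 significant figures: 111.6 g.

111.6 g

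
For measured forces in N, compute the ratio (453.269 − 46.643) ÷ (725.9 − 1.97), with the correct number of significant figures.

0.5617

453.269 − 46.643 = 406.626, limited to 3 d.p. → 6 s.f.; 725.9 − 1.97 = 723.93, limited to 1 d.p. → 4 s.f.
Carrying full precision, 406.626 ÷ 723.93 = 0.561692428826…; keep min(6, 4) = 4 s.f.
Rounded to 4 significant figures: 0.5617.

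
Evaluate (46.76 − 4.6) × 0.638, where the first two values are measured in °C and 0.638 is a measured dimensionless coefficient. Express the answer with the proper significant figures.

26.9 °C

46.76 °C − 4.6 °C = 42.16 °C; the difference is limited to 1 decimal place (3 s.f.).
Carrying full precision, 42.16 × 0.638 = 26.89808 °C; 0.638 has 3 s.f., so the result keeps min(3, 3) = 3 s.f.
Rounded to 3 significant figures: 26.9 °C.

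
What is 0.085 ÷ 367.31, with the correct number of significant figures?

2.3 × 10^-4

0.085 ÷ 367.31 = 0.000231412158667…
Multiplication/division keeps the fewest significant figures: 0.085 → 2 s.f., 367.31 → 5 s.f.; limit is 2.
Rounded to 2 significant figures: 2.3 × 10^-4.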